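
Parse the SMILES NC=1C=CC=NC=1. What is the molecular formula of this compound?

C5H6N2

Walk through each heavy atom and fill implicit hydrogens from standard valence (C 4, N 3, O 2, S 2, halogen 1):
  atom 1: N, bond orders sum to 1 (valence 3) → 2 H
  atom 2: C, bond orders sum to 4 (valence 4) → 0 H
  atom 3: C, bond orders sum to 3 (valence 4) → 1 H
  atom 4: C, bond orders sum to 3 (valence 4) → 1 H
  atom 5: C, bond orders sum to 3 (valence 4) → 1 H
  atom 6: N, bond orders sum to 3 (valence 3) → 0 H
  atom 7: C, bond orders sum to 3 (valence 4) → 1 H
Totals → C:5, H:6, N:2.
In Hill order: C5H6N2.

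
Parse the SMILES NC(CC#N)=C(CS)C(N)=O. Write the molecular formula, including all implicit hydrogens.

C6H9N3OS

Walk through each heavy atom and fill implicit hydrogens from standard valence (C 4, N 3, O 2, S 2, halogen 1):
  atom 1: N, bond orders sum to 1 (valence 3) → 2 H
  atom 2: C, bond orders sum to 4 (valence 4) → 0 H
  atom 3: C, bond orders sum to 2 (valence 4) → 2 H
  atom 4: C, bond orders sum to 4 (valence 4) → 0 H
  atom 5: N, bond orders sum to 3 (valence 3) → 0 H
  atom 6: C, bond orders sum to 4 (valence 4) → 0 H
  atom 7: C, bond orders sum to 2 (valence 4) → 2 H
  atom 8: S, bond orders sum to 1 (valence 2) → 1 H
  atom 9: C, bond orders sum to 4 (valence 4) → 0 H
  atom 10: N, bond orders sum to 1 (valence 3) → 2 H
  atom 11: O, bond orders sum to 2 (valence 2) → 0 H
Totals → C:6, H:9, N:3, O:1, S:1.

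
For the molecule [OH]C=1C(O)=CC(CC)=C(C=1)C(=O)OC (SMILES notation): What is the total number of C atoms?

Count every carbon token in the SMILES (each C, including those in ring-closure positions and inside branches).
Carbon count: 10.

10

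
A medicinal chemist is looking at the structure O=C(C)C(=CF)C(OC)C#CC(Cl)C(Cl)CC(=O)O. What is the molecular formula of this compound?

C12H13Cl2FO4

Walk through each heavy atom and fill implicit hydrogens from standard valence (C 4, N 3, O 2, S 2, halogen 1):
  atom 1: O, bond orders sum to 2 (valence 2) → 0 H
  atom 2: C, bond orders sum to 4 (valence 4) → 0 H
  atom 3: C, bond orders sum to 1 (valence 4) → 3 H
  atom 4: C, bond orders sum to 4 (valence 4) → 0 H
  atom 5: C, bond orders sum to 3 (valence 4) → 1 H
  atom 6: F (halogen, monovalent) → 0 H
  atom 7: C, bond orders sum to 3 (valence 4) → 1 H
  atom 8: O, bond orders sum to 2 (valence 2) → 0 H
  atom 9: C, bond orders sum to 1 (valence 4) → 3 H
  atom 10: C, bond orders sum to 4 (valence 4) → 0 H
  atom 11: C, bond orders sum to 4 (valence 4) → 0 H
  atom 12: C, bond orders sum to 3 (valence 4) → 1 H
  atom 13: Cl (halogen, monovalent) → 0 H
  atom 14: C, bond orders sum to 3 (valence 4) → 1 H
  atom 15: Cl (halogen, monovalent) → 0 H
  atom 16: C, bond orders sum to 2 (valence 4) → 2 H
  atom 17: C, bond orders sum to 4 (valence 4) → 0 H
  atom 18: O, bond orders sum to 2 (valence 2) → 0 H
  atom 19: O, bond orders sum to 1 (valence 2) → 1 H
Totals → C:12, H:13, Cl:2, F:1, O:4.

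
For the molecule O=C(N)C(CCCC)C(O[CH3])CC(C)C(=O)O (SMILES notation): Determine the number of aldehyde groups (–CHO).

0

Scan the SMILES for the aldehyde motif — none present.
Groups that are present: 1 amide, 1 carboxylic acid, 1 ether.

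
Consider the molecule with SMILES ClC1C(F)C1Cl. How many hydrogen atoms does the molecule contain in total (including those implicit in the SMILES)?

3

Walk through each heavy atom and fill implicit hydrogens from standard valence (C 4, N 3, O 2, S 2, halogen 1):
  atom 1: Cl (halogen, monovalent) → 0 H
  atom 2: C, bond orders sum to 3 (valence 4) → 1 H
  atom 3: C, bond orders sum to 3 (valence 4) → 1 H
  atom 4: F (halogen, monovalent) → 0 H
  atom 5: C, bond orders sum to 3 (valence 4) → 1 H
  atom 6: Cl (halogen, monovalent) → 0 H
Total hydrogens: 3.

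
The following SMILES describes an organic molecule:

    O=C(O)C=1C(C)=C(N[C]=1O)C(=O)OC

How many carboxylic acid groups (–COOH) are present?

1

The carboxylic acid motif appears at heavy-atom position 2 in the SMILES.
Other groups present: 1 ester, 1 hydroxyl.
Carboxylic acid count: 1.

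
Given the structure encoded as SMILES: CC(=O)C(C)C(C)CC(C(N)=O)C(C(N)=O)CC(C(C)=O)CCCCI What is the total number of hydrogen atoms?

33

Walk through each heavy atom and fill implicit hydrogens from standard valence (C 4, N 3, O 2, S 2, halogen 1):
  atom 1: C, bond orders sum to 1 (valence 4) → 3 H
  atom 2: C, bond orders sum to 4 (valence 4) → 0 H
  atom 3: O, bond orders sum to 2 (valence 2) → 0 H
  atom 4: C, bond orders sum to 3 (valence 4) → 1 H
  atom 5: C, bond orders sum to 1 (valence 4) → 3 H
  atom 6: C, bond orders sum to 3 (valence 4) → 1 H
  atom 7: C, bond orders sum to 1 (valence 4) → 3 H
  atom 8: C, bond orders sum to 2 (valence 4) → 2 H
  atom 9: C, bond orders sum to 3 (valence 4) → 1 H
  atom 10: C, bond orders sum to 4 (valence 4) → 0 H
  atom 11: N, bond orders sum to 1 (valence 3) → 2 H
  atom 12: O, bond orders sum to 2 (valence 2) → 0 H
  atom 13: C, bond orders sum to 3 (valence 4) → 1 H
  atom 14: C, bond orders sum to 4 (valence 4) → 0 H
  atom 15: N, bond orders sum to 1 (valence 3) → 2 H
  atom 16: O, bond orders sum to 2 (valence 2) → 0 H
  atom 17: C, bond orders sum to 2 (valence 4) → 2 H
  atom 18: C, bond orders sum to 3 (valence 4) → 1 H
  atom 19: C, bond orders sum to 4 (valence 4) → 0 H
  atom 20: C, bond orders sum to 1 (valence 4) → 3 H
  atom 21: O, bond orders sum to 2 (valence 2) → 0 H
  atom 22: C, bond orders sum to 2 (valence 4) → 2 H
  atom 23: C, bond orders sum to 2 (valence 4) → 2 H
  atom 24: C, bond orders sum to 2 (valence 4) → 2 H
  atom 25: C, bond orders sum to 2 (valence 4) → 2 H
  atom 26: I (halogen, monovalent) → 0 H
Total hydrogens: 33.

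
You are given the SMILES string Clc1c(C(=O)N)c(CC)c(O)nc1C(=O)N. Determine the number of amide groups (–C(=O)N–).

2

The amide motif appears at heavy-atom positions 4, 14 in the SMILES.
Other groups present: 1 hydroxyl.
Amide count: 2.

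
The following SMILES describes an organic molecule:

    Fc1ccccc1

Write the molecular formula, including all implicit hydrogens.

Walk through each heavy atom and fill implicit hydrogens from standard valence (C 4, N 3, O 2, S 2, halogen 1); for lowercase aromatic atoms, an aromatic c carries 1 H when it has two neighbours and 0 H with three, and aromatic n carries 0 H:
  atom 1: F (halogen, monovalent) → 0 H
  atom 2: aromatic c, 3 neighbours → 0 H
  atom 3: aromatic c, 2 neighbours → 1 H
  atom 4: aromatic c, 2 neighbours → 1 H
  atom 5: aromatic c, 2 neighbours → 1 H
  atom 6: aromatic c, 2 neighbours → 1 H
  atom 7: aromatic c, 2 neighbours → 1 H
Totals → C:6, H:5, F:1.
In Hill order: C6H5F.

C6H5F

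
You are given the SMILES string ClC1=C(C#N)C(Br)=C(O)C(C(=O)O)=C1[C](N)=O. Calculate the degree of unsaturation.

8

Degree of unsaturation = (number of rings) + (number of π bonds).
Ring closures in the SMILES: 1.
π bonds: 5 double bonds (each 1 DoU), 1 triple bond (each 2 DoU) → 7 DoU from unsaturation.
Total DoU = 1 + 7 = 8.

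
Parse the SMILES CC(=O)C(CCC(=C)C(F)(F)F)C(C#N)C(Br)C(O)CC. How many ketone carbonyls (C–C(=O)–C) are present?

The ketone motif appears at heavy-atom position 2 in the SMILES.
Other groups present: 1 alkene, 1 hydroxyl, 1 nitrile.
Ketone count: 1.

1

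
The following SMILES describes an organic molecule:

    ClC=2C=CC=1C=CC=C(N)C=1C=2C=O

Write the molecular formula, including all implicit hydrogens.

C11H8ClNO

Walk through each heavy atom and fill implicit hydrogens from standard valence (C 4, N 3, O 2, S 2, halogen 1):
  atom 1: Cl (halogen, monovalent) → 0 H
  atom 2: C, bond orders sum to 4 (valence 4) → 0 H
  atom 3: C, bond orders sum to 3 (valence 4) → 1 H
  atom 4: C, bond orders sum to 3 (valence 4) → 1 H
  atom 5: C, bond orders sum to 4 (valence 4) → 0 H
  atom 6: C, bond orders sum to 3 (valence 4) → 1 H
  atom 7: C, bond orders sum to 3 (valence 4) → 1 H
  atom 8: C, bond orders sum to 3 (valence 4) → 1 H
  atom 9: C, bond orders sum to 4 (valence 4) → 0 H
  atom 10: N, bond orders sum to 1 (valence 3) → 2 H
  atom 11: C, bond orders sum to 4 (valence 4) → 0 H
  atom 12: C, bond orders sum to 4 (valence 4) → 0 H
  atom 13: C, bond orders sum to 3 (valence 4) → 1 H
  atom 14: O, bond orders sum to 2 (valence 2) → 0 H
Totals → C:11, H:8, Cl:1, N:1, O:1.
In Hill order: C11H8ClNO.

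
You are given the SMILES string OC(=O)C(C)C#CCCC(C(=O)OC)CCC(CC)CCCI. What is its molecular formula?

C18H29IO4

Walk through each heavy atom and fill implicit hydrogens from standard valence (C 4, N 3, O 2, S 2, halogen 1):
  atom 1: O, bond orders sum to 1 (valence 2) → 1 H
  atom 2: C, bond orders sum to 4 (valence 4) → 0 H
  atom 3: O, bond orders sum to 2 (valence 2) → 0 H
  atom 4: C, bond orders sum to 3 (valence 4) → 1 H
  atom 5: C, bond orders sum to 1 (valence 4) → 3 H
  atom 6: C, bond orders sum to 4 (valence 4) → 0 H
  atom 7: C, bond orders sum to 4 (valence 4) → 0 H
  atom 8: C, bond orders sum to 2 (valence 4) → 2 H
  atom 9: C, bond orders sum to 2 (valence 4) → 2 H
  atom 10: C, bond orders sum to 3 (valence 4) → 1 H
  atom 11: C, bond orders sum to 4 (valence 4) → 0 H
  atom 12: O, bond orders sum to 2 (valence 2) → 0 H
  atom 13: O, bond orders sum to 2 (valence 2) → 0 H
  atom 14: C, bond orders sum to 1 (valence 4) → 3 H
  atom 15: C, bond orders sum to 2 (valence 4) → 2 H
  atom 16: C, bond orders sum to 2 (valence 4) → 2 H
  atom 17: C, bond orders sum to 3 (valence 4) → 1 H
  atom 18: C, bond orders sum to 2 (valence 4) → 2 H
  atom 19: C, bond orders sum to 1 (valence 4) → 3 H
  atom 20: C, bond orders sum to 2 (valence 4) → 2 H
  atom 21: C, bond orders sum to 2 (valence 4) → 2 H
  atom 22: C, bond orders sum to 2 (valence 4) → 2 H
  atom 23: I (halogen, monovalent) → 0 H
Totals → C:18, H:29, I:1, O:4.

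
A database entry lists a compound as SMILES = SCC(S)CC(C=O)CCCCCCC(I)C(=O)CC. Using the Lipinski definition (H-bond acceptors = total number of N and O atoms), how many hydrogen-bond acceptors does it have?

N atoms: 0; O atoms: 2.
Lipinski HBA = 0 + 2 = 2.

2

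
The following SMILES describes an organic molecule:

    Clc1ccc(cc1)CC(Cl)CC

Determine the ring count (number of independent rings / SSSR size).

1

In SMILES, each pair of matching ring-closure digits denotes one ring-closing bond; the number of such bonds equals the number of independent rings.
Ring-closure bonds here: 1.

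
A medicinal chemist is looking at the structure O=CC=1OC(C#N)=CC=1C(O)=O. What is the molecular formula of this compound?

C7H3NO4

Walk through each heavy atom and fill implicit hydrogens from standard valence (C 4, N 3, O 2, S 2, halogen 1):
  atom 1: O, bond orders sum to 2 (valence 2) → 0 H
  atom 2: C, bond orders sum to 3 (valence 4) → 1 H
  atom 3: C, bond orders sum to 4 (valence 4) → 0 H
  atom 4: O, bond orders sum to 2 (valence 2) → 0 H
  atom 5: C, bond orders sum to 4 (valence 4) → 0 H
  atom 6: C, bond orders sum to 4 (valence 4) → 0 H
  atom 7: N, bond orders sum to 3 (valence 3) → 0 H
  atom 8: C, bond orders sum to 3 (valence 4) → 1 H
  atom 9: C, bond orders sum to 4 (valence 4) → 0 H
  atom 10: C, bond orders sum to 4 (valence 4) → 0 H
  atom 11: O, bond orders sum to 1 (valence 2) → 1 H
  atom 12: O, bond orders sum to 2 (valence 2) → 0 H
Totals → C:7, H:3, N:1, O:4.
In Hill order: C7H3NO4.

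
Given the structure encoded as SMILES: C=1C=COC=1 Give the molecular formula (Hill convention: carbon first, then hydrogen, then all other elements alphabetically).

C4H4O

Walk through each heavy atom and fill implicit hydrogens from standard valence (C 4, N 3, O 2, S 2, halogen 1):
  atom 1: C, bond orders sum to 3 (valence 4) → 1 H
  atom 2: C, bond orders sum to 3 (valence 4) → 1 H
  atom 3: C, bond orders sum to 3 (valence 4) → 1 H
  atom 4: O, bond orders sum to 2 (valence 2) → 0 H
  atom 5: C, bond orders sum to 3 (valence 4) → 1 H
Totals → C:4, H:4, O:1.
In Hill order: C4H4O.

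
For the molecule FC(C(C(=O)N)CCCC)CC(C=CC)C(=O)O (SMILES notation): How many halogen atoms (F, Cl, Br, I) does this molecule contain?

Halogen atoms appear at heavy-atom position 1 (1×F).
Other groups present: 1 alkene, 1 amide, 1 carboxylic acid.
Halogen count: 1.

1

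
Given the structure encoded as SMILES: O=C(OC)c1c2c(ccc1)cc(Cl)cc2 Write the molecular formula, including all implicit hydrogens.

C12H9ClO2

Walk through each heavy atom and fill implicit hydrogens from standard valence (C 4, N 3, O 2, S 2, halogen 1); for lowercase aromatic atoms, an aromatic c carries 1 H when it has two neighbours and 0 H with three, and aromatic n carries 0 H:
  atom 1: O, bond orders sum to 2 (valence 2) → 0 H
  atom 2: C, bond orders sum to 4 (valence 4) → 0 H
  atom 3: O, bond orders sum to 2 (valence 2) → 0 H
  atom 4: C, bond orders sum to 1 (valence 4) → 3 H
  atom 5: aromatic c, 3 neighbours → 0 H
  atom 6: aromatic c, 3 neighbours → 0 H
  atom 7: aromatic c, 3 neighbours → 0 H
  atom 8: aromatic c, 2 neighbours → 1 H
  atom 9: aromatic c, 2 neighbours → 1 H
  atom 10: aromatic c, 2 neighbours → 1 H
  atom 11: aromatic c, 2 neighbours → 1 H
  atom 12: aromatic c, 3 neighbours → 0 H
  atom 13: Cl (halogen, monovalent) → 0 H
  atom 14: aromatic c, 2 neighbours → 1 H
  atom 15: aromatic c, 2 neighbours → 1 H
Totals → C:12, H:9, Cl:1, O:2.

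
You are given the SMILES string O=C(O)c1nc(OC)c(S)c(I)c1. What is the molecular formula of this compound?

Walk through each heavy atom and fill implicit hydrogens from standard valence (C 4, N 3, O 2, S 2, halogen 1); for lowercase aromatic atoms, an aromatic c carries 1 H when it has two neighbours and 0 H with three, and aromatic n carries 0 H:
  atom 1: O, bond orders sum to 2 (valence 2) → 0 H
  atom 2: C, bond orders sum to 4 (valence 4) → 0 H
  atom 3: O, bond orders sum to 1 (valence 2) → 1 H
  atom 4: aromatic c, 3 neighbours → 0 H
  atom 5: aromatic n, 2 neighbours → 0 H
  atom 6: aromatic c, 3 neighbours → 0 H
  atom 7: O, bond orders sum to 2 (valence 2) → 0 H
  atom 8: C, bond orders sum to 1 (valence 4) → 3 H
  atom 9: aromatic c, 3 neighbours → 0 H
  atom 10: S, bond orders sum to 1 (valence 2) → 1 H
  atom 11: aromatic c, 3 neighbours → 0 H
  atom 12: I (halogen, monovalent) → 0 H
  atom 13: aromatic c, 2 neighbours → 1 H
Totals → C:7, H:6, I:1, N:1, O:3, S:1.
In Hill order: C7H6INO3S.

C7H6INO3S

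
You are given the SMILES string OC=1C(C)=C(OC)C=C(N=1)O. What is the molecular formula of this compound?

C7H9NO3

Walk through each heavy atom and fill implicit hydrogens from standard valence (C 4, N 3, O 2, S 2, halogen 1):
  atom 1: O, bond orders sum to 1 (valence 2) → 1 H
  atom 2: C, bond orders sum to 4 (valence 4) → 0 H
  atom 3: C, bond orders sum to 4 (valence 4) → 0 H
  atom 4: C, bond orders sum to 1 (valence 4) → 3 H
  atom 5: C, bond orders sum to 4 (valence 4) → 0 H
  atom 6: O, bond orders sum to 2 (valence 2) → 0 H
  atom 7: C, bond orders sum to 1 (valence 4) → 3 H
  atom 8: C, bond orders sum to 3 (valence 4) → 1 H
  atom 9: C, bond orders sum to 4 (valence 4) → 0 H
  atom 10: N, bond orders sum to 3 (valence 3) → 0 H
  atom 11: O, bond orders sum to 1 (valence 2) → 1 H
Totals → C:7, H:9, N:1, O:3.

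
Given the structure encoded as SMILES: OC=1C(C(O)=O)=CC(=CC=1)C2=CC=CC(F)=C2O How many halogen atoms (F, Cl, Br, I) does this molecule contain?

1

Halogen atoms appear at heavy-atom position 16 (1×F).
Other groups present: 1 carboxylic acid, 2 hydroxyl.
Halogen count: 1.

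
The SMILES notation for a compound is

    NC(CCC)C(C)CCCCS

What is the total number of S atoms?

Scan the SMILES for S atoms (remember two-letter symbols like Cl and Br are single atoms).
Sulfur count: 1.

1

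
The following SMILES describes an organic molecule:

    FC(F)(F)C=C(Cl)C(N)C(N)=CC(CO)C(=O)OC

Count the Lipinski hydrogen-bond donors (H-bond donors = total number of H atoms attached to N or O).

Donors: find every N or O and count the H atoms it carries.
  atom 9 (N): bond orders sum to 1 → 2 H
  atom 11 (N): bond orders sum to 1 → 2 H
  atom 15 (O): bond orders sum to 1 → 1 H
  atom 17 (O): bond orders sum to 2 → 0 H
  atom 18 (O): bond orders sum to 2 → 0 H
Lipinski HBD = 5.

5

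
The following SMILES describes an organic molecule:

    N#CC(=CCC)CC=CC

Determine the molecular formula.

Walk through each heavy atom and fill implicit hydrogens from standard valence (C 4, N 3, O 2, S 2, halogen 1):
  atom 1: N, bond orders sum to 3 (valence 3) → 0 H
  atom 2: C, bond orders sum to 4 (valence 4) → 0 H
  atom 3: C, bond orders sum to 4 (valence 4) → 0 H
  atom 4: C, bond orders sum to 3 (valence 4) → 1 H
  atom 5: C, bond orders sum to 2 (valence 4) → 2 H
  atom 6: C, bond orders sum to 1 (valence 4) → 3 H
  atom 7: C, bond orders sum to 2 (valence 4) → 2 H
  atom 8: C, bond orders sum to 3 (valence 4) → 1 H
  atom 9: C, bond orders sum to 3 (valence 4) → 1 H
  atom 10: C, bond orders sum to 1 (valence 4) → 3 H
Totals → C:9, H:13, N:1.
In Hill order: C9H13N.

C9H13N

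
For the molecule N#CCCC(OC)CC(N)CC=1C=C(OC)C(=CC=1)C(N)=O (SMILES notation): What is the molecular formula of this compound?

Walk through each heavy atom and fill implicit hydrogens from standard valence (C 4, N 3, O 2, S 2, halogen 1):
  atom 1: N, bond orders sum to 3 (valence 3) → 0 H
  atom 2: C, bond orders sum to 4 (valence 4) → 0 H
  atom 3: C, bond orders sum to 2 (valence 4) → 2 H
  atom 4: C, bond orders sum to 2 (valence 4) → 2 H
  atom 5: C, bond orders sum to 3 (valence 4) → 1 H
  atom 6: O, bond orders sum to 2 (valence 2) → 0 H
  atom 7: C, bond orders sum to 1 (valence 4) → 3 H
  atom 8: C, bond orders sum to 2 (valence 4) → 2 H
  atom 9: C, bond orders sum to 3 (valence 4) → 1 H
  atom 10: N, bond orders sum to 1 (valence 3) → 2 H
  atom 11: C, bond orders sum to 2 (valence 4) → 2 H
  atom 12: C, bond orders sum to 4 (valence 4) → 0 H
  atom 13: C, bond orders sum to 3 (valence 4) → 1 H
  atom 14: C, bond orders sum to 4 (valence 4) → 0 H
  atom 15: O, bond orders sum to 2 (valence 2) → 0 H
  atom 16: C, bond orders sum to 1 (valence 4) → 3 H
  atom 17: C, bond orders sum to 4 (valence 4) → 0 H
  atom 18: C, bond orders sum to 3 (valence 4) → 1 H
  atom 19: C, bond orders sum to 3 (valence 4) → 1 H
  atom 20: C, bond orders sum to 4 (valence 4) → 0 H
  atom 21: N, bond orders sum to 1 (valence 3) → 2 H
  atom 22: O, bond orders sum to 2 (valence 2) → 0 H
Totals → C:16, H:23, N:3, O:3.
In Hill order: C16H23N3O3.

C16H23N3O3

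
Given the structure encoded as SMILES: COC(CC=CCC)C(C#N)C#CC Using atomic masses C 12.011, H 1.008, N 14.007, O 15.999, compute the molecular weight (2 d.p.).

First, the molecular formula is C12H17NO (counting implicit H from valence).
  C: 12 × 12.011 = 144.132
  H: 17 × 1.008 = 17.136
  N: 1 × 14.007 = 14.007
  O: 1 × 15.999 = 15.999
Sum: 12×12.011 + 17×1.008 + 1×14.007 + 1×15.999 = 191.274 → 191.27 g/mol.

191.27 g/mol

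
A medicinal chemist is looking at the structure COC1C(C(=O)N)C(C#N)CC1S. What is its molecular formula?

Walk through each heavy atom and fill implicit hydrogens from standard valence (C 4, N 3, O 2, S 2, halogen 1):
  atom 1: C, bond orders sum to 1 (valence 4) → 3 H
  atom 2: O, bond orders sum to 2 (valence 2) → 0 H
  atom 3: C, bond orders sum to 3 (valence 4) → 1 H
  atom 4: C, bond orders sum to 3 (valence 4) → 1 H
  atom 5: C, bond orders sum to 4 (valence 4) → 0 H
  atom 6: O, bond orders sum to 2 (valence 2) → 0 H
  atom 7: N, bond orders sum to 1 (valence 3) → 2 H
  atom 8: C, bond orders sum to 3 (valence 4) → 1 H
  atom 9: C, bond orders sum to 4 (valence 4) → 0 H
  atom 10: N, bond orders sum to 3 (valence 3) → 0 H
  atom 11: C, bond orders sum to 2 (valence 4) → 2 H
  atom 12: C, bond orders sum to 3 (valence 4) → 1 H
  atom 13: S, bond orders sum to 1 (valence 2) → 1 H
Totals → C:8, H:12, N:2, O:2, S:1.
In Hill order: C8H12N2O2S.

C8H12N2O2S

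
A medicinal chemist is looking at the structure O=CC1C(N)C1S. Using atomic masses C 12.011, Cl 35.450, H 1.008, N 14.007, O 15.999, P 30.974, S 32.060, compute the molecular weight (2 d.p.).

117.17 g/mol

First, the molecular formula is C4H7NOS (counting implicit H from valence).
  C: 4 × 12.011 = 48.044
  H: 7 × 1.008 = 7.056
  N: 1 × 14.007 = 14.007
  O: 1 × 15.999 = 15.999
  S: 1 × 32.060 = 32.060
Sum: 4×12.011 + 7×1.008 + 1×14.007 + 1×15.999 + 1×32.060 = 117.166 → 117.17 g/mol.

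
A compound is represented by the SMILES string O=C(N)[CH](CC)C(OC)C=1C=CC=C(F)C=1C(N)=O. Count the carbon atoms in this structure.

13

Count every carbon token in the SMILES (each C, including those in ring-closure positions and inside branches).
Carbon count: 13.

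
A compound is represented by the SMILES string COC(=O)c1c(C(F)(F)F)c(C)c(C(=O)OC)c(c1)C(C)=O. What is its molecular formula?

Walk through each heavy atom and fill implicit hydrogens from standard valence (C 4, N 3, O 2, S 2, halogen 1); for lowercase aromatic atoms, an aromatic c carries 1 H when it has two neighbours and 0 H with three, and aromatic n carries 0 H:
  atom 1: C, bond orders sum to 1 (valence 4) → 3 H
  atom 2: O, bond orders sum to 2 (valence 2) → 0 H
  atom 3: C, bond orders sum to 4 (valence 4) → 0 H
  atom 4: O, bond orders sum to 2 (valence 2) → 0 H
  atom 5: aromatic c, 3 neighbours → 0 H
  atom 6: aromatic c, 3 neighbours → 0 H
  atom 7: C, bond orders sum to 4 (valence 4) → 0 H
  atom 8: F (halogen, monovalent) → 0 H
  atom 9: F (halogen, monovalent) → 0 H
  atom 10: F (halogen, monovalent) → 0 H
  atom 11: aromatic c, 3 neighbours → 0 H
  atom 12: C, bond orders sum to 1 (valence 4) → 3 H
  atom 13: aromatic c, 3 neighbours → 0 H
  atom 14: C, bond orders sum to 4 (valence 4) → 0 H
  atom 15: O, bond orders sum to 2 (valence 2) → 0 H
  atom 16: O, bond orders sum to 2 (valence 2) → 0 H
  atom 17: C, bond orders sum to 1 (valence 4) → 3 H
  atom 18: aromatic c, 3 neighbours → 0 H
  atom 19: aromatic c, 2 neighbours → 1 H
  atom 20: C, bond orders sum to 4 (valence 4) → 0 H
  atom 21: C, bond orders sum to 1 (valence 4) → 3 H
  atom 22: O, bond orders sum to 2 (valence 2) → 0 H
Totals → C:14, H:13, F:3, O:5.

C14H13F3O5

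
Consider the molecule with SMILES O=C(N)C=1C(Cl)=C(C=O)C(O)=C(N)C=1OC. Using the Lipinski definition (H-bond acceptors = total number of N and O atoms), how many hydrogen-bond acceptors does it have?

6

N atoms: 2; O atoms: 4.
Lipinski HBA = 2 + 4 = 6.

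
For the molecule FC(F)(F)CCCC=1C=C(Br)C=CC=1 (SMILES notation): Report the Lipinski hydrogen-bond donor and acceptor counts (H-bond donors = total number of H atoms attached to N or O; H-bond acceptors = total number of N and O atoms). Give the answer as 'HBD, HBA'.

Donors: find every N or O and count the H atoms it carries.
  (no N or O atoms present)
Lipinski HBD = 0.
Acceptors: N atoms = 0, O atoms = 0 → HBA = 0.

0, 0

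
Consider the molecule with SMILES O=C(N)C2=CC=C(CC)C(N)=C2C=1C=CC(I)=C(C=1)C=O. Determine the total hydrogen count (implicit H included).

15

Walk through each heavy atom and fill implicit hydrogens from standard valence (C 4, N 3, O 2, S 2, halogen 1):
  atom 1: O, bond orders sum to 2 (valence 2) → 0 H
  atom 2: C, bond orders sum to 4 (valence 4) → 0 H
  atom 3: N, bond orders sum to 1 (valence 3) → 2 H
  atom 4: C, bond orders sum to 4 (valence 4) → 0 H
  atom 5: C, bond orders sum to 3 (valence 4) → 1 H
  atom 6: C, bond orders sum to 3 (valence 4) → 1 H
  atom 7: C, bond orders sum to 4 (valence 4) → 0 H
  atom 8: C, bond orders sum to 2 (valence 4) → 2 H
  atom 9: C, bond orders sum to 1 (valence 4) → 3 H
  atom 10: C, bond orders sum to 4 (valence 4) → 0 H
  atom 11: N, bond orders sum to 1 (valence 3) → 2 H
  atom 12: C, bond orders sum to 4 (valence 4) → 0 H
  atom 13: C, bond orders sum to 4 (valence 4) → 0 H
  atom 14: C, bond orders sum to 3 (valence 4) → 1 H
  atom 15: C, bond orders sum to 3 (valence 4) → 1 H
  atom 16: C, bond orders sum to 4 (valence 4) → 0 H
  atom 17: I (halogen, monovalent) → 0 H
  atom 18: C, bond orders sum to 4 (valence 4) → 0 H
  atom 19: C, bond orders sum to 3 (valence 4) → 1 H
  atom 20: C, bond orders sum to 3 (valence 4) → 1 H
  atom 21: O, bond orders sum to 2 (valence 2) → 0 H
Total hydrogens: 15.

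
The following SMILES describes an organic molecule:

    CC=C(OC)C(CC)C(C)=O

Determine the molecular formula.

C9H16O2

Walk through each heavy atom and fill implicit hydrogens from standard valence (C 4, N 3, O 2, S 2, halogen 1):
  atom 1: C, bond orders sum to 1 (valence 4) → 3 H
  atom 2: C, bond orders sum to 3 (valence 4) → 1 H
  atom 3: C, bond orders sum to 4 (valence 4) → 0 H
  atom 4: O, bond orders sum to 2 (valence 2) → 0 H
  atom 5: C, bond orders sum to 1 (valence 4) → 3 H
  atom 6: C, bond orders sum to 3 (valence 4) → 1 H
  atom 7: C, bond orders sum to 2 (valence 4) → 2 H
  atom 8: C, bond orders sum to 1 (valence 4) → 3 H
  atom 9: C, bond orders sum to 4 (valence 4) → 0 H
  atom 10: C, bond orders sum to 1 (valence 4) → 3 H
  atom 11: O, bond orders sum to 2 (valence 2) → 0 H
Totals → C:9, H:16, O:2.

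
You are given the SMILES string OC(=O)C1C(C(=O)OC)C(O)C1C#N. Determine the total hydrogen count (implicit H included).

9

Walk through each heavy atom and fill implicit hydrogens from standard valence (C 4, N 3, O 2, S 2, halogen 1):
  atom 1: O, bond orders sum to 1 (valence 2) → 1 H
  atom 2: C, bond orders sum to 4 (valence 4) → 0 H
  atom 3: O, bond orders sum to 2 (valence 2) → 0 H
  atom 4: C, bond orders sum to 3 (valence 4) → 1 H
  atom 5: C, bond orders sum to 3 (valence 4) → 1 H
  atom 6: C, bond orders sum to 4 (valence 4) → 0 H
  atom 7: O, bond orders sum to 2 (valence 2) → 0 H
  atom 8: O, bond orders sum to 2 (valence 2) → 0 H
  atom 9: C, bond orders sum to 1 (valence 4) → 3 H
  atom 10: C, bond orders sum to 3 (valence 4) → 1 H
  atom 11: O, bond orders sum to 1 (valence 2) → 1 H
  atom 12: C, bond orders sum to 3 (valence 4) → 1 H
  atom 13: C, bond orders sum to 4 (valence 4) → 0 H
  atom 14: N, bond orders sum to 3 (valence 3) → 0 H
Total hydrogens: 9.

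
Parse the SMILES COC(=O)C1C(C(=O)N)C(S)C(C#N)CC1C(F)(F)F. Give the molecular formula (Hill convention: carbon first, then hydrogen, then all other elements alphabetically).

C11H13F3N2O3S

Walk through each heavy atom and fill implicit hydrogens from standard valence (C 4, N 3, O 2, S 2, halogen 1):
  atom 1: C, bond orders sum to 1 (valence 4) → 3 H
  atom 2: O, bond orders sum to 2 (valence 2) → 0 H
  atom 3: C, bond orders sum to 4 (valence 4) → 0 H
  atom 4: O, bond orders sum to 2 (valence 2) → 0 H
  atom 5: C, bond orders sum to 3 (valence 4) → 1 H
  atom 6: C, bond orders sum to 3 (valence 4) → 1 H
  atom 7: C, bond orders sum to 4 (valence 4) → 0 H
  atom 8: O, bond orders sum to 2 (valence 2) → 0 H
  atom 9: N, bond orders sum to 1 (valence 3) → 2 H
  atom 10: C, bond orders sum to 3 (valence 4) → 1 H
  atom 11: S, bond orders sum to 1 (valence 2) → 1 H
  atom 12: C, bond orders sum to 3 (valence 4) → 1 H
  atom 13: C, bond orders sum to 4 (valence 4) → 0 H
  atom 14: N, bond orders sum to 3 (valence 3) → 0 H
  atom 15: C, bond orders sum to 2 (valence 4) → 2 H
  atom 16: C, bond orders sum to 3 (valence 4) → 1 H
  atom 17: C, bond orders sum to 4 (valence 4) → 0 H
  atom 18: F (halogen, monovalent) → 0 H
  atom 19: F (halogen, monovalent) → 0 H
  atom 20: F (halogen, monovalent) → 0 H
Totals → C:11, H:13, F:3, N:2, O:3, S:1.
In Hill order: C11H13F3N2O3S.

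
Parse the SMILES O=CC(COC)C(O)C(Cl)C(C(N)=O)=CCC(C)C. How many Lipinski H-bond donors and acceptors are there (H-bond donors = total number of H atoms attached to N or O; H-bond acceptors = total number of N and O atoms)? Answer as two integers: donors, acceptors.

3, 5

Donors: find every N or O and count the H atoms it carries.
  atom 1 (O): bond orders sum to 2 → 0 H
  atom 5 (O): bond orders sum to 2 → 0 H
  atom 8 (O): bond orders sum to 1 → 1 H
  atom 13 (N): bond orders sum to 1 → 2 H
  atom 14 (O): bond orders sum to 2 → 0 H
Lipinski HBD = 3.
Acceptors: N atoms = 1, O atoms = 4 → HBA = 5.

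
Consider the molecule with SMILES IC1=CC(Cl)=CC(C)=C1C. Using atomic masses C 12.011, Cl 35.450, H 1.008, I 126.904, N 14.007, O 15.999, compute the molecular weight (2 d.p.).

First, the molecular formula is C8H8ClI (counting implicit H from valence).
  C: 8 × 12.011 = 96.088
  Cl: 1 × 35.450 = 35.450
  H: 8 × 1.008 = 8.064
  I: 1 × 126.904 = 126.904
Sum: 8×12.011 + 1×35.450 + 8×1.008 + 1×126.904 = 266.506 → 266.51 g/mol.

266.51 g/mol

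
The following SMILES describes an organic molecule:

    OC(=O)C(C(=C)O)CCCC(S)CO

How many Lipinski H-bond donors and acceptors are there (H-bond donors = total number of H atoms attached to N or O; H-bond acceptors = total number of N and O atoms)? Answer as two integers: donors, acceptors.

3, 4

Donors: find every N or O and count the H atoms it carries.
  atom 1 (O): bond orders sum to 1 → 1 H
  atom 3 (O): bond orders sum to 2 → 0 H
  atom 7 (O): bond orders sum to 1 → 1 H
  atom 14 (O): bond orders sum to 1 → 1 H
Lipinski HBD = 3.
Acceptors: N atoms = 0, O atoms = 4 → HBA = 4.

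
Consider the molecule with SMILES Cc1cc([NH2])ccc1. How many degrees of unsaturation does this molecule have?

Molecular formula: C7H9N.
DoU = (2C + 2 + N − H − X) / 2, where X is the halogen count and O/S are ignored.
    = (2·7 + 2 + 1 − 9 − 0) / 2 = 8 / 2 = 4.

4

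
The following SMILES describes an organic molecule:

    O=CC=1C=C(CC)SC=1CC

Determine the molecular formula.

C9H12OS

Walk through each heavy atom and fill implicit hydrogens from standard valence (C 4, N 3, O 2, S 2, halogen 1):
  atom 1: O, bond orders sum to 2 (valence 2) → 0 H
  atom 2: C, bond orders sum to 3 (valence 4) → 1 H
  atom 3: C, bond orders sum to 4 (valence 4) → 0 H
  atom 4: C, bond orders sum to 3 (valence 4) → 1 H
  atom 5: C, bond orders sum to 4 (valence 4) → 0 H
  atom 6: C, bond orders sum to 2 (valence 4) → 2 H
  atom 7: C, bond orders sum to 1 (valence 4) → 3 H
  atom 8: S, bond orders sum to 2 (valence 2) → 0 H
  atom 9: C, bond orders sum to 4 (valence 4) → 0 H
  atom 10: C, bond orders sum to 2 (valence 4) → 2 H
  atom 11: C, bond orders sum to 1 (valence 4) → 3 H
Totals → C:9, H:12, O:1, S:1.
In Hill order: C9H12OS.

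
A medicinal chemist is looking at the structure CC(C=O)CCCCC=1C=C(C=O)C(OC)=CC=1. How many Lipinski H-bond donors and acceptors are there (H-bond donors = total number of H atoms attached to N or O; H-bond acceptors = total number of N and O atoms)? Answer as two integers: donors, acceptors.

0, 3

Donors: find every N or O and count the H atoms it carries.
  atom 4 (O): bond orders sum to 2 → 0 H
  atom 13 (O): bond orders sum to 2 → 0 H
  atom 15 (O): bond orders sum to 2 → 0 H
Lipinski HBD = 0.
Acceptors: N atoms = 0, O atoms = 3 → HBA = 3.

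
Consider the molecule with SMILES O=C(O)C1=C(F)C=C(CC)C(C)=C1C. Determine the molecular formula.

C11H13FO2

Walk through each heavy atom and fill implicit hydrogens from standard valence (C 4, N 3, O 2, S 2, halogen 1):
  atom 1: O, bond orders sum to 2 (valence 2) → 0 H
  atom 2: C, bond orders sum to 4 (valence 4) → 0 H
  atom 3: O, bond orders sum to 1 (valence 2) → 1 H
  atom 4: C, bond orders sum to 4 (valence 4) → 0 H
  atom 5: C, bond orders sum to 4 (valence 4) → 0 H
  atom 6: F (halogen, monovalent) → 0 H
  atom 7: C, bond orders sum to 3 (valence 4) → 1 H
  atom 8: C, bond orders sum to 4 (valence 4) → 0 H
  atom 9: C, bond orders sum to 2 (valence 4) → 2 H
  atom 10: C, bond orders sum to 1 (valence 4) → 3 H
  atom 11: C, bond orders sum to 4 (valence 4) → 0 H
  atom 12: C, bond orders sum to 1 (valence 4) → 3 H
  atom 13: C, bond orders sum to 4 (valence 4) → 0 H
  atom 14: C, bond orders sum to 1 (valence 4) → 3 H
Totals → C:11, H:13, F:1, O:2.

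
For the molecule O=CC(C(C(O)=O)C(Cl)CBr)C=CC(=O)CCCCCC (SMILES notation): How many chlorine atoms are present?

1

Scan the SMILES for Cl atoms (remember two-letter symbols like Cl and Br are single atoms).
Chlorine count: 1.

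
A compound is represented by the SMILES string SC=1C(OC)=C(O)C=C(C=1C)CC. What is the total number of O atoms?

Scan the SMILES for O atoms (remember two-letter symbols like Cl and Br are single atoms).
Oxygen count: 2.

2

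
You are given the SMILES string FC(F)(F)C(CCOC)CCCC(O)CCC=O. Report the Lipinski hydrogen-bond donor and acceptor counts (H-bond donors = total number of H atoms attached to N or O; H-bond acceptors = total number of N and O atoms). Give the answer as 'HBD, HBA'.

1, 3

Donors: find every N or O and count the H atoms it carries.
  atom 8 (O): bond orders sum to 2 → 0 H
  atom 14 (O): bond orders sum to 1 → 1 H
  atom 18 (O): bond orders sum to 2 → 0 H
Lipinski HBD = 1.
Acceptors: N atoms = 0, O atoms = 3 → HBA = 3.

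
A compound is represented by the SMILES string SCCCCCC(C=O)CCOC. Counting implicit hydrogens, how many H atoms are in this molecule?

20

Walk through each heavy atom and fill implicit hydrogens from standard valence (C 4, N 3, O 2, S 2, halogen 1):
  atom 1: S, bond orders sum to 1 (valence 2) → 1 H
  atom 2: C, bond orders sum to 2 (valence 4) → 2 H
  atom 3: C, bond orders sum to 2 (valence 4) → 2 H
  atom 4: C, bond orders sum to 2 (valence 4) → 2 H
  atom 5: C, bond orders sum to 2 (valence 4) → 2 H
  atom 6: C, bond orders sum to 2 (valence 4) → 2 H
  atom 7: C, bond orders sum to 3 (valence 4) → 1 H
  atom 8: C, bond orders sum to 3 (valence 4) → 1 H
  atom 9: O, bond orders sum to 2 (valence 2) → 0 H
  atom 10: C, bond orders sum to 2 (valence 4) → 2 H
  atom 11: C, bond orders sum to 2 (valence 4) → 2 H
  atom 12: O, bond orders sum to 2 (valence 2) → 0 H
  atom 13: C, bond orders sum to 1 (valence 4) → 3 H
Total hydrogens: 20.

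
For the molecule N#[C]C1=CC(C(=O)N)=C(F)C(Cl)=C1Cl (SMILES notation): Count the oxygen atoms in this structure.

Scan the SMILES for O atoms (remember two-letter symbols like Cl and Br are single atoms).
Oxygen count: 1.

1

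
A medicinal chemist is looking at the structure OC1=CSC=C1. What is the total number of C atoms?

Count every carbon token in the SMILES (each C, including those in ring-closure positions and inside branches).
Carbon count: 4.

4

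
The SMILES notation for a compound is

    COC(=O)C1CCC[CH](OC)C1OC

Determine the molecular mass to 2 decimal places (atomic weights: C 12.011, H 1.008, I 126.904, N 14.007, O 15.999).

First, the molecular formula is C10H18O4 (counting implicit H from valence).
  C: 10 × 12.011 = 120.110
  H: 18 × 1.008 = 18.144
  O: 4 × 15.999 = 63.996
Sum: 10×12.011 + 18×1.008 + 4×15.999 = 202.250 → 202.25 g/mol.

202.25 g/mol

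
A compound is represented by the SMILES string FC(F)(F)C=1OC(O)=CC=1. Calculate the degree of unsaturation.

Degree of unsaturation = (number of rings) + (number of π bonds).
Ring closures in the SMILES: 1.
π bonds: 2 double bonds (each 1 DoU) → 2 DoU from unsaturation.
Total DoU = 1 + 2 = 3.

3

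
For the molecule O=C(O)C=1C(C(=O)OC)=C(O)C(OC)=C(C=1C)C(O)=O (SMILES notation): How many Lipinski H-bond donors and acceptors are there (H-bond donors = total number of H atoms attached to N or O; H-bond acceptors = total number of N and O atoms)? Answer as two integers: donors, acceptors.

3, 8

Donors: find every N or O and count the H atoms it carries.
  atom 1 (O): bond orders sum to 2 → 0 H
  atom 3 (O): bond orders sum to 1 → 1 H
  atom 7 (O): bond orders sum to 2 → 0 H
  atom 8 (O): bond orders sum to 2 → 0 H
  atom 11 (O): bond orders sum to 1 → 1 H
  atom 13 (O): bond orders sum to 2 → 0 H
  atom 19 (O): bond orders sum to 1 → 1 H
  atom 20 (O): bond orders sum to 2 → 0 H
Lipinski HBD = 3.
Acceptors: N atoms = 0, O atoms = 8 → HBA = 8.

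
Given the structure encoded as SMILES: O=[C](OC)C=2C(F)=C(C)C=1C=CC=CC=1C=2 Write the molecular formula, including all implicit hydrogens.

C13H11FO2

Walk through each heavy atom and fill implicit hydrogens from standard valence (C 4, N 3, O 2, S 2, halogen 1):
  atom 1: O, bond orders sum to 2 (valence 2) → 0 H
  atom 2: C with explicit H count 0
  atom 3: O, bond orders sum to 2 (valence 2) → 0 H
  atom 4: C, bond orders sum to 1 (valence 4) → 3 H
  atom 5: C, bond orders sum to 4 (valence 4) → 0 H
  atom 6: C, bond orders sum to 4 (valence 4) → 0 H
  atom 7: F (halogen, monovalent) → 0 H
  atom 8: C, bond orders sum to 4 (valence 4) → 0 H
  atom 9: C, bond orders sum to 1 (valence 4) → 3 H
  atom 10: C, bond orders sum to 4 (valence 4) → 0 H
  atom 11: C, bond orders sum to 3 (valence 4) → 1 H
  atom 12: C, bond orders sum to 3 (valence 4) → 1 H
  atom 13: C, bond orders sum to 3 (valence 4) → 1 H
  atom 14: C, bond orders sum to 3 (valence 4) → 1 H
  atom 15: C, bond orders sum to 4 (valence 4) → 0 H
  atom 16: C, bond orders sum to 3 (valence 4) → 1 H
Totals → C:13, H:11, F:1, O:2.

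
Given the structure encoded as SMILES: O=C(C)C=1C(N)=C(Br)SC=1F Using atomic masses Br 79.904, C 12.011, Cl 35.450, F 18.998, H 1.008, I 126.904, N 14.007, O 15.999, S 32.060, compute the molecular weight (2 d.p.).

238.07 g/mol

First, the molecular formula is C6H5BrFNOS (counting implicit H from valence).
  Br: 1 × 79.904 = 79.904
  C: 6 × 12.011 = 72.066
  F: 1 × 18.998 = 18.998
  H: 5 × 1.008 = 5.040
  N: 1 × 14.007 = 14.007
  O: 1 × 15.999 = 15.999
  S: 1 × 32.060 = 32.060
Sum: 1×79.904 + 6×12.011 + 1×18.998 + 5×1.008 + 1×14.007 + 1×15.999 + 1×32.060 = 238.074 → 238.07 g/mol.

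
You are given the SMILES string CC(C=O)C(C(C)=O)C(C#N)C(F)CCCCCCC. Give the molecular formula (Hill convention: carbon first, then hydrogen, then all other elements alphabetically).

C16H26FNO2

Walk through each heavy atom and fill implicit hydrogens from standard valence (C 4, N 3, O 2, S 2, halogen 1):
  atom 1: C, bond orders sum to 1 (valence 4) → 3 H
  atom 2: C, bond orders sum to 3 (valence 4) → 1 H
  atom 3: C, bond orders sum to 3 (valence 4) → 1 H
  atom 4: O, bond orders sum to 2 (valence 2) → 0 H
  atom 5: C, bond orders sum to 3 (valence 4) → 1 H
  atom 6: C, bond orders sum to 4 (valence 4) → 0 H
  atom 7: C, bond orders sum to 1 (valence 4) → 3 H
  atom 8: O, bond orders sum to 2 (valence 2) → 0 H
  atom 9: C, bond orders sum to 3 (valence 4) → 1 H
  atom 10: C, bond orders sum to 4 (valence 4) → 0 H
  atom 11: N, bond orders sum to 3 (valence 3) → 0 H
  atom 12: C, bond orders sum to 3 (valence 4) → 1 H
  atom 13: F (halogen, monovalent) → 0 H
  atom 14: C, bond orders sum to 2 (valence 4) → 2 H
  atom 15: C, bond orders sum to 2 (valence 4) → 2 H
  atom 16: C, bond orders sum to 2 (valence 4) → 2 H
  atom 17: C, bond orders sum to 2 (valence 4) → 2 H
  atom 18: C, bond orders sum to 2 (valence 4) → 2 H
  atom 19: C, bond orders sum to 2 (valence 4) → 2 H
  atom 20: C, bond orders sum to 1 (valence 4) → 3 H
Totals → C:16, H:26, F:1, N:1, O:2.
In Hill order: C16H26FNO2.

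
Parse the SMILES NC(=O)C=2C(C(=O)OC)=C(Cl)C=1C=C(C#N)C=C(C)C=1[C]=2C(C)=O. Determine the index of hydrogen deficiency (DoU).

12

Degree of unsaturation = (number of rings) + (number of π bonds).
Ring closures in the SMILES: 2.
π bonds: 8 double bonds (each 1 DoU), 1 triple bond (each 2 DoU) → 10 DoU from unsaturation.
Total DoU = 2 + 10 = 12.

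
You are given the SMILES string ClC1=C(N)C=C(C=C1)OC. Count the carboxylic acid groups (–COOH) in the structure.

Scan the SMILES for the carboxylic acid motif — none present.
Groups that are present: 1 ether, 1 primary amine.

0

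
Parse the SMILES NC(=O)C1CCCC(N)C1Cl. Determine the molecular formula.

C7H13ClN2O

Walk through each heavy atom and fill implicit hydrogens from standard valence (C 4, N 3, O 2, S 2, halogen 1):
  atom 1: N, bond orders sum to 1 (valence 3) → 2 H
  atom 2: C, bond orders sum to 4 (valence 4) → 0 H
  atom 3: O, bond orders sum to 2 (valence 2) → 0 H
  atom 4: C, bond orders sum to 3 (valence 4) → 1 H
  atom 5: C, bond orders sum to 2 (valence 4) → 2 H
  atom 6: C, bond orders sum to 2 (valence 4) → 2 H
  atom 7: C, bond orders sum to 2 (valence 4) → 2 H
  atom 8: C, bond orders sum to 3 (valence 4) → 1 H
  atom 9: N, bond orders sum to 1 (valence 3) → 2 H
  atom 10: C, bond orders sum to 3 (valence 4) → 1 H
  atom 11: Cl (halogen, monovalent) → 0 H
Totals → C:7, H:13, Cl:1, N:2, O:1.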